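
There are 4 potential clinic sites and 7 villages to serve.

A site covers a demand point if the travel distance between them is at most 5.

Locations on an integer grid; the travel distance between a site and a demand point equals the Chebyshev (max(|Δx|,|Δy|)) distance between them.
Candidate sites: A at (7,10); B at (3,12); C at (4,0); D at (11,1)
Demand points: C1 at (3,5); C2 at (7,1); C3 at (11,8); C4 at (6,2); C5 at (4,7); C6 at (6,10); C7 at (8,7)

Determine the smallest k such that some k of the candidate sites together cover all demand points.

Coverage sets (demand points within 5 of each site):
  A: {C1, C3, C5, C6, C7}
  B: {C5, C6, C7}
  C: {C1, C2, C4}
  D: {C2, C4}
No single site covers all 7 demand points.
But {A, C} covers everything, so the minimum is 2.

2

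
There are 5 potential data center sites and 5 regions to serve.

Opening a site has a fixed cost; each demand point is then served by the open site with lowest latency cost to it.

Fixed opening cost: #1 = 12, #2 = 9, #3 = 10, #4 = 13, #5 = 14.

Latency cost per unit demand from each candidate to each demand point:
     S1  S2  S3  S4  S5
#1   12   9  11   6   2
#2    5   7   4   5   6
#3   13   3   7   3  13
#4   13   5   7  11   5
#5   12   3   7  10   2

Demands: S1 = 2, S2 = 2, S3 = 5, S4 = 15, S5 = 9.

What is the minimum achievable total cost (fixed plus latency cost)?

130

Open {#1, #2, #3}: assign each demand point to its cheapest open site.
  S1→#2 2×5=10, S2→#3 2×3=6, S3→#2 5×4=20, S4→#3 15×3=45, S5→#1 9×2=18
  latency cost 99, fixed 31 → total 130.
Compare {#2, #3, #5}: latency cost 99 + fixed 33 = 132.
Compare {#1, #2, #3, #4}: latency cost 99 + fixed 44 = 143.
Compare {#1, #2, #3, #5}: latency cost 99 + fixed 45 = 144.
All other subsets cost ≥ 132. Minimum total cost: 130.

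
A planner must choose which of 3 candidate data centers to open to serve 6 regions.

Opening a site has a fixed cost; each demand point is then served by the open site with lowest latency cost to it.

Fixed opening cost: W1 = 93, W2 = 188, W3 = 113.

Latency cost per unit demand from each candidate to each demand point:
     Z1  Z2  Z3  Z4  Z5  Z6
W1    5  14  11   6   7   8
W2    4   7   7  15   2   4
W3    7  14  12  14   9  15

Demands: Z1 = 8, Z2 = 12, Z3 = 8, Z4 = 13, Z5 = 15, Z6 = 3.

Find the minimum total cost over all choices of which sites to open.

573

Open {W1, W2}: assign each demand point to its cheapest open site.
  Z1→W2 8×4=32, Z2→W2 12×7=84, Z3→W2 8×7=56, Z4→W1 13×6=78, Z5→W2 15×2=30, Z6→W2 3×4=12
  latency cost 292, fixed 281 → total 573.
Compare {W1}: latency cost 503 + fixed 93 = 596.
Compare {W2}: latency cost 409 + fixed 188 = 597.
Compare {W1, W2, W3}: latency cost 292 + fixed 394 = 686.
All other subsets cost ≥ 596. Minimum total cost: 573.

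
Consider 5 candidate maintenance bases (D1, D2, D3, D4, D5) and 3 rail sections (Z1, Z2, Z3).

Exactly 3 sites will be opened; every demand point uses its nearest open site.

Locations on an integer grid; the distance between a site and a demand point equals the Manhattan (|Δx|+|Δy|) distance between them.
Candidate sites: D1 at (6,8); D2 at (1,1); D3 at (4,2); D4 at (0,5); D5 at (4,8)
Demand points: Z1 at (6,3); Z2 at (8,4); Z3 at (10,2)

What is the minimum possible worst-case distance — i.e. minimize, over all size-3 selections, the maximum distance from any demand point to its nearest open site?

6

Open {D1, D2, D3}.
  Farthest demand point is Z2 at distance 6 (to D1); all others are ≤ 6.
With {D1, D3, D4} the worst case is 6.
With {D1, D3, D5} the worst case is 6.
No size-3 selection achieves below 6.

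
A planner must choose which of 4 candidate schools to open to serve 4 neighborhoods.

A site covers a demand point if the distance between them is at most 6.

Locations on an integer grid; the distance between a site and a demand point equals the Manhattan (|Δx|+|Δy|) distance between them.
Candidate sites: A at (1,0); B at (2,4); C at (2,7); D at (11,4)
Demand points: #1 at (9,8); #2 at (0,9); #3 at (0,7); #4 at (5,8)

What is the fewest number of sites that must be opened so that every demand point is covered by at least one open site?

Coverage sets (demand points within 6 of each site):
  A: {}
  B: {#3}
  C: {#2, #3, #4}
  D: {#1}
No single site covers all 4 demand points.
But {C, D} covers everything, so the minimum is 2.

2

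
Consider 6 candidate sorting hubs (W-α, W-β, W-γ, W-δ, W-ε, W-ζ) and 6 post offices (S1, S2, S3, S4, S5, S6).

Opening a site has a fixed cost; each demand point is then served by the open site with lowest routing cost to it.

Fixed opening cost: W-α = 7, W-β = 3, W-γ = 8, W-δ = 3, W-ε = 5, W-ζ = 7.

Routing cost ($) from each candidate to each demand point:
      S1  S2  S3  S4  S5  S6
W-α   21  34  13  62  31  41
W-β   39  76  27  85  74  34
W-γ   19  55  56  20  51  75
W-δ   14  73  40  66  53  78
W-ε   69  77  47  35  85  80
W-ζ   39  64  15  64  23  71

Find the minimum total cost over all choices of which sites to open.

Open {W-α, W-β, W-γ, W-δ, W-ζ}: assign each demand point to its cheapest open site.
  S1→W-δ 14, S2→W-α 34, S3→W-α 13, S4→W-γ 20, S5→W-ζ 23, S6→W-β 34
  routing cost 138, fixed 28 → total 166.
Compare {W-α, W-β, W-γ, W-δ}: routing cost 146 + fixed 21 = 167.
Compare {W-α, W-β, W-γ, W-ζ}: routing cost 143 + fixed 25 = 168.
Compare {W-α, W-β, W-γ}: routing cost 151 + fixed 18 = 169.
All other subsets cost ≥ 167. Minimum total cost: 166.

166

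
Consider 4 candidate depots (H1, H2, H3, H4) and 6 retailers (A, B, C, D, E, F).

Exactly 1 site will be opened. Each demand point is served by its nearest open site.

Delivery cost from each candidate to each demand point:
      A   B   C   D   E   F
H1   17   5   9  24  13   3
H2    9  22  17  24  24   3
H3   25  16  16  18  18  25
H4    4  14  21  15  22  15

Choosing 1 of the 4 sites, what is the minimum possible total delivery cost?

71

Open {H1}.
  A→H1 17, B→H1 5, C→H1 9, D→H1 24, E→H1 13, F→H1 3  ⇒ total 71.
Compare {H4}: total 91.
Compare {H2}: total 99.
No size-1 selection does better; minimum is 71.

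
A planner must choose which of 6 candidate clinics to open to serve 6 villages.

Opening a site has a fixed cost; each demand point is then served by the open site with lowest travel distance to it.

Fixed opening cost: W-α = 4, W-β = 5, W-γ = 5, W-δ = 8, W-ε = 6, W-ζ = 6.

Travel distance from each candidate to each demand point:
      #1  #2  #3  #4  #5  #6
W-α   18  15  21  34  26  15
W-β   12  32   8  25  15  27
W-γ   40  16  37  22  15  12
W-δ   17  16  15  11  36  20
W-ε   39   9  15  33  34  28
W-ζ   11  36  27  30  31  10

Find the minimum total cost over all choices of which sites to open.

Open {W-β, W-δ, W-ε, W-ζ}: assign each demand point to its cheapest open site.
  #1→W-ζ 11, #2→W-ε 9, #3→W-β 8, #4→W-δ 11, #5→W-β 15, #6→W-ζ 10
  travel distance 64, fixed 25 → total 89.
Compare {W-β, W-δ, W-ζ}: travel distance 71 + fixed 19 = 90.
Compare {W-β, W-γ, W-δ, W-ε}: travel distance 67 + fixed 24 = 91.
Compare {W-β, W-γ, W-δ}: travel distance 74 + fixed 18 = 92.
All other subsets cost ≥ 90. Minimum total cost: 89.

89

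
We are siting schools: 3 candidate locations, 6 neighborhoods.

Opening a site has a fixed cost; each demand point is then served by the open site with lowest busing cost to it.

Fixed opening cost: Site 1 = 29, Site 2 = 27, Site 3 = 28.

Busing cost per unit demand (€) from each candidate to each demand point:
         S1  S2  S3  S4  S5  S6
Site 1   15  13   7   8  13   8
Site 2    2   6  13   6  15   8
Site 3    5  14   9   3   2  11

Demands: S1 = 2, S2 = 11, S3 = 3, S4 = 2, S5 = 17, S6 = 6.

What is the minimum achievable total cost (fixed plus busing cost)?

Open {Site 2, Site 3}: assign each demand point to its cheapest open site.
  S1→Site 2 2×2=4, S2→Site 2 11×6=66, S3→Site 3 3×9=27, S4→Site 3 2×3=6, S5→Site 3 17×2=34, S6→Site 2 6×8=48
  busing cost 185, fixed 55 → total 240.
Compare {Site 1, Site 2, Site 3}: busing cost 179 + fixed 84 = 263.
Compare {Site 1, Site 3}: busing cost 262 + fixed 57 = 319.
Compare {Site 3}: busing cost 297 + fixed 28 = 325.
All other subsets cost ≥ 263. Minimum total cost: 240.

240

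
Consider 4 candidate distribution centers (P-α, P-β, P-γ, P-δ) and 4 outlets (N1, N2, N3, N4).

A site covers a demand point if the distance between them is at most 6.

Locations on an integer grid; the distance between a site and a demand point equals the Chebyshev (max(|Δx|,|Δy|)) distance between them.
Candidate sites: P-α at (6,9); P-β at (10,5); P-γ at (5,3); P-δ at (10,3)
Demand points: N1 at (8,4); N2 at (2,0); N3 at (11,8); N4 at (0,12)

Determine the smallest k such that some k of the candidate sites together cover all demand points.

Coverage sets (demand points within 6 of each site):
  P-α: {N1, N3, N4}
  P-β: {N1, N3}
  P-γ: {N1, N2, N3}
  P-δ: {N1, N3}
No single site covers all 4 demand points.
But {P-α, P-γ} covers everything, so the minimum is 2.

2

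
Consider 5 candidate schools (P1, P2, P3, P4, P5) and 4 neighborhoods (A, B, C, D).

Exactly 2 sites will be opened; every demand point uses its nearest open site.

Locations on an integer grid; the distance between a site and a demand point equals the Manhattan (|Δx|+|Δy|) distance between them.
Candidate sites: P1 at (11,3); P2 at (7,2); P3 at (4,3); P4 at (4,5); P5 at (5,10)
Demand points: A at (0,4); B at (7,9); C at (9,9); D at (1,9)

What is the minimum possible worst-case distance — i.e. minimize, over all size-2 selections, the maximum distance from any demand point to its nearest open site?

Open {P3, P5}.
  Farthest demand point is A at distance 5 (to P3); all others are ≤ 5.
With {P4, P5} the worst case is 5.
With {P1, P4} the worst case is 8.
No size-2 selection achieves below 5.

5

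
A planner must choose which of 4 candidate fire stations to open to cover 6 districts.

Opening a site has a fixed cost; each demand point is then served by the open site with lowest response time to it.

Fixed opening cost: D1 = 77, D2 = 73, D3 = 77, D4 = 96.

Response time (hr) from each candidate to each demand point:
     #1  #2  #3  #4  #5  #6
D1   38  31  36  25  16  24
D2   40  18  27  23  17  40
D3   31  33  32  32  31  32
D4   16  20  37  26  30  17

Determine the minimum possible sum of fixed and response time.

238

Open {D2}: assign each demand point to its cheapest open site.
  #1→D2 40, #2→D2 18, #3→D2 27, #4→D2 23, #5→D2 17, #6→D2 40
  response time 165, fixed 73 → total 238.
Compare {D4}: response time 146 + fixed 96 = 242.
Compare {D1}: response time 170 + fixed 77 = 247.
Compare {D3}: response time 191 + fixed 77 = 268.
All other subsets cost ≥ 242. Minimum total cost: 238.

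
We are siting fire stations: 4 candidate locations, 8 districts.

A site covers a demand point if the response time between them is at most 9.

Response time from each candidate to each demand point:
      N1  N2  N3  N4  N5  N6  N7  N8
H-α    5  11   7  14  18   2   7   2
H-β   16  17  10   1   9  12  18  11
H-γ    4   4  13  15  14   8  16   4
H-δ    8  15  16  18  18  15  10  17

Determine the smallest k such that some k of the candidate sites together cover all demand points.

3

Coverage sets (demand points within 9 of each site):
  H-α: {N1, N3, N6, N7, N8}
  H-β: {N4, N5}
  H-γ: {N1, N2, N6, N8}
  H-δ: {N1}
No 2 sites suffice: every size-2 union leaves at least one demand point uncovered.
But {H-α, H-β, H-γ} covers everything, so the minimum is 3.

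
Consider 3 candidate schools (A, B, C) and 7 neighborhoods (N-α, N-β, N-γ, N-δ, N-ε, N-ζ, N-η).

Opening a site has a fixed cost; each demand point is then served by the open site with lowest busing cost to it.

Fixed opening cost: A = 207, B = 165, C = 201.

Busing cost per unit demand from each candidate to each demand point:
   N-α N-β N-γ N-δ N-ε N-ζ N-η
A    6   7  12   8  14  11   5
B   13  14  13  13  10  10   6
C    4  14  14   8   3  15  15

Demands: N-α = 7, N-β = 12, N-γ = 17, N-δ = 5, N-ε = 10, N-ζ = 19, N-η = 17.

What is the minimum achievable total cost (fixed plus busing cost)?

Open {A}: assign each demand point to its cheapest open site.
  N-α→A 7×6=42, N-β→A 12×7=84, N-γ→A 17×12=204, N-δ→A 5×8=40, N-ε→A 10×14=140, N-ζ→A 19×11=209, N-η→A 17×5=85
  busing cost 804, fixed 207 → total 1011.
Compare {A, C}: busing cost 680 + fixed 408 = 1088.
Compare {B}: busing cost 937 + fixed 165 = 1102.
Compare {A, B}: busing cost 745 + fixed 372 = 1117.
All other subsets cost ≥ 1088. Minimum total cost: 1011.

1011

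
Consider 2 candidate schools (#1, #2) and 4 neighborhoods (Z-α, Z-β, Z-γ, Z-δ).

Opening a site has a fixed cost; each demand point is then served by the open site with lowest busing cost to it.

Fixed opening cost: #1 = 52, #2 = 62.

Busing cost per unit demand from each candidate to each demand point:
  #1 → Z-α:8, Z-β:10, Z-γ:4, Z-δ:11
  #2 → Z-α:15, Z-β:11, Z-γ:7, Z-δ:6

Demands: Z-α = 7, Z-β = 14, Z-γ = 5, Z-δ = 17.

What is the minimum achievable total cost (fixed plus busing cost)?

432

Open {#1, #2}: assign each demand point to its cheapest open site.
  Z-α→#1 7×8=56, Z-β→#1 14×10=140, Z-γ→#1 5×4=20, Z-δ→#2 17×6=102
  busing cost 318, fixed 114 → total 432.
Compare {#1}: busing cost 403 + fixed 52 = 455.
Compare {#2}: busing cost 396 + fixed 62 = 458.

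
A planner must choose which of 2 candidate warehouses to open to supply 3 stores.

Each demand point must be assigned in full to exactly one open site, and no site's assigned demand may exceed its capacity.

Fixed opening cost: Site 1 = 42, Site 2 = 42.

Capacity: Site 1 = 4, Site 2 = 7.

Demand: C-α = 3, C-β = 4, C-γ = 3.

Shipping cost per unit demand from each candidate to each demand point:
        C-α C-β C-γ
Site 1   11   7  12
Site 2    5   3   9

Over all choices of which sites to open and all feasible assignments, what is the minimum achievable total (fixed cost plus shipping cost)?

Open {Site 1, Site 2}; cheapest assignment that respects the capacities:
  Site 1 (cap 4, load 3): C-γ — cost 3×12 = 36
  Site 2 (cap 7, load 7): C-α, C-β — cost 3×5 + 4×3 = 27
  Shipping 63, fixed 84 → total 147.
  Any other capacity-feasible assignment to {Site 1, Site 2} ships for at least 63.
Total demand is 10 and no other set of sites has combined capacity ≥ 10, so {Site 1, Site 2} is the only feasible choice of open sites. Minimum: 147.

147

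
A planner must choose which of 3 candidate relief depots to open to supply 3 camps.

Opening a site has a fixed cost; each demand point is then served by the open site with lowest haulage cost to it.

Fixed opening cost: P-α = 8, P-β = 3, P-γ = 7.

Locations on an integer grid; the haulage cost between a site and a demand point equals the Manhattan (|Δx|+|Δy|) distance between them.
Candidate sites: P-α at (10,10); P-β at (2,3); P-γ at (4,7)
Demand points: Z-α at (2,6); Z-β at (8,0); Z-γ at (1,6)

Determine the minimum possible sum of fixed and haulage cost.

19

Open {P-β}: assign each demand point to its cheapest open site.
  Z-α→P-β 3, Z-β→P-β 9, Z-γ→P-β 4
  haulage cost 16, fixed 3 → total 19.
Compare {P-γ}: haulage cost 18 + fixed 7 = 25.
Compare {P-β, P-γ}: haulage cost 16 + fixed 10 = 26.
Compare {P-α, P-β}: haulage cost 16 + fixed 11 = 27.
All other subsets cost ≥ 25. Minimum total cost: 19.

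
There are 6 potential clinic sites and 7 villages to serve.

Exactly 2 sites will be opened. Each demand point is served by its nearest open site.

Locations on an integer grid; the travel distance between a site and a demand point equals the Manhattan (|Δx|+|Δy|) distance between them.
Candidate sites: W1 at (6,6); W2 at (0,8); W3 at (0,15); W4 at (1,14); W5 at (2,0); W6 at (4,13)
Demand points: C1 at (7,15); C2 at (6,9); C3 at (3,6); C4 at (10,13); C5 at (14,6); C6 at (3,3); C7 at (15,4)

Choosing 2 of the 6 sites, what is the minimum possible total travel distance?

42

Open {W1, W6}.
  C1→W6 5, C2→W1 3, C3→W1 3, C4→W6 6, C5→W1 8, C6→W1 6, C7→W1 11  ⇒ total 42.
Compare {W1, W4}: total 48.
Compare {W1, W3}: total 49.
No size-2 selection does better; minimum is 42.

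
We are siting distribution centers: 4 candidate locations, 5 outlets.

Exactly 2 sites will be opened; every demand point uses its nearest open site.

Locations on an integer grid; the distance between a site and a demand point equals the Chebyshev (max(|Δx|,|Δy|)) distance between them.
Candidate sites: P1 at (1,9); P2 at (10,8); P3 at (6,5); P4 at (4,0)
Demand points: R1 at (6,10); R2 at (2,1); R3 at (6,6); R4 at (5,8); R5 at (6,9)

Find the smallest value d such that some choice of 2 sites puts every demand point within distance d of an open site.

Open {P2, P3}.
  Farthest demand point is R1 at distance 4 (to P2); all others are ≤ 4.
With {P1, P3} the worst case is 5.
With {P1, P4} the worst case is 5.
No size-2 selection achieves below 4.

4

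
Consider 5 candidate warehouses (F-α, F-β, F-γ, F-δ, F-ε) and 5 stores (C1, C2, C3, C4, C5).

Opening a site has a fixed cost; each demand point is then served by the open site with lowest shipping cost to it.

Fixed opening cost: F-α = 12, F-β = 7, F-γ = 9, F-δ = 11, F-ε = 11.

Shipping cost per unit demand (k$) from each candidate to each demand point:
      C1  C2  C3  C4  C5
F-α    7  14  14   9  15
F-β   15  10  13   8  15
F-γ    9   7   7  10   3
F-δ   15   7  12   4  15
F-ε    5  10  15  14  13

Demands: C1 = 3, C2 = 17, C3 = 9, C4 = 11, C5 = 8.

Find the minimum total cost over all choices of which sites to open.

Open {F-γ, F-δ, F-ε}: assign each demand point to its cheapest open site.
  C1→F-ε 3×5=15, C2→F-γ 17×7=119, C3→F-γ 9×7=63, C4→F-δ 11×4=44, C5→F-γ 8×3=24
  shipping cost 265, fixed 31 → total 296.
Compare {F-γ, F-δ}: shipping cost 277 + fixed 20 = 297.
Compare {F-α, F-γ, F-δ}: shipping cost 271 + fixed 32 = 303.
Compare {F-β, F-γ, F-δ, F-ε}: shipping cost 265 + fixed 38 = 303.
All other subsets cost ≥ 297. Minimum total cost: 296.

296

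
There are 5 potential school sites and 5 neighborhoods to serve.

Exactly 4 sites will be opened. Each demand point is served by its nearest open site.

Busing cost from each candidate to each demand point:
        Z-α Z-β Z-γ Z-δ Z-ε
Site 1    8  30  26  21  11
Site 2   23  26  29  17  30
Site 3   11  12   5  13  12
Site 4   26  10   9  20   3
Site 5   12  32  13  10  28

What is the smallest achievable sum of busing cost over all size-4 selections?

36

Open {Site 1, Site 3, Site 4, Site 5}.
  Z-α→Site 1 8, Z-β→Site 4 10, Z-γ→Site 3 5, Z-δ→Site 5 10, Z-ε→Site 4 3  ⇒ total 36.
Compare {Site 1, Site 2, Site 3, Site 4}: total 39.
Compare {Site 2, Site 3, Site 4, Site 5}: total 39.
No size-4 selection does better; minimum is 36.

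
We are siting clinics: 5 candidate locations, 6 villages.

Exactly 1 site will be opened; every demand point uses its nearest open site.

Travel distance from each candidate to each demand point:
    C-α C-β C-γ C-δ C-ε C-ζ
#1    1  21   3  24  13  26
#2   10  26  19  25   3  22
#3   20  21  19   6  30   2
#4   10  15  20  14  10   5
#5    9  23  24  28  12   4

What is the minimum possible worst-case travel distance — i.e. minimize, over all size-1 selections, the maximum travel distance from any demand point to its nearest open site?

20

Open {#4}.
  Farthest demand point is C-γ at travel distance 20 (to #4); all others are ≤ 20.
With {#1} the worst case is 26.
With {#2} the worst case is 26.
No size-1 selection achieves below 20.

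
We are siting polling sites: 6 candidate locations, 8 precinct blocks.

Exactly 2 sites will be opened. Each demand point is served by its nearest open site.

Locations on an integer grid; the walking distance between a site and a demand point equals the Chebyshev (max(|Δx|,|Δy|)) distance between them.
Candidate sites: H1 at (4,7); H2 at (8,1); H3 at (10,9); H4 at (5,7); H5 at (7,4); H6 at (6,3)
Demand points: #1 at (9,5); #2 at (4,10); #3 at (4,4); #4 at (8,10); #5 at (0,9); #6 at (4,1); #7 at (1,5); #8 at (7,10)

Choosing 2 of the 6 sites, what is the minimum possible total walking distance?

Open {H1, H6}.
  #1→H6 3, #2→H1 3, #3→H6 2, #4→H1 4, #5→H1 4, #6→H6 2, #7→H1 3, #8→H1 3  ⇒ total 24.
Compare {H1, H5}: total 25.
Compare {H4, H6}: total 25.
No size-2 selection does better; minimum is 24.

24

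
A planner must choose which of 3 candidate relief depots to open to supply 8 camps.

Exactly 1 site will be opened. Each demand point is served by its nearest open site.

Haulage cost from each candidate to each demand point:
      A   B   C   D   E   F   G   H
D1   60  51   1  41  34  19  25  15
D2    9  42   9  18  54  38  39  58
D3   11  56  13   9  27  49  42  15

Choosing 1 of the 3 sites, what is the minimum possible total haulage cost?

222

Open {D3}.
  A→D3 11, B→D3 56, C→D3 13, D→D3 9, E→D3 27, F→D3 49, G→D3 42, H→D3 15  ⇒ total 222.
Compare {D1}: total 246.
Compare {D2}: total 267.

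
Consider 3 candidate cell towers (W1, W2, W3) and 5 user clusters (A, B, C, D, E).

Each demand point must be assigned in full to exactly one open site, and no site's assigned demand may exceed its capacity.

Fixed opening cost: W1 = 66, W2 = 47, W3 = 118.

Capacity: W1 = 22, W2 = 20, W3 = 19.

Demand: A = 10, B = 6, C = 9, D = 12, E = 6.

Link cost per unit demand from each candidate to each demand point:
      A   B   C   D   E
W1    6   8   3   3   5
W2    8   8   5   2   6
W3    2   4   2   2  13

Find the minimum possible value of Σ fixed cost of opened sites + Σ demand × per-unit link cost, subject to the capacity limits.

Open {W1, W2, W3}; cheapest assignment that respects the capacities:
  W1 (cap 22, load 15): C, E — cost 9×3 + 6×5 = 57
  W2 (cap 20, load 12): D — cost 12×2 = 24
  W3 (cap 19, load 16): A, B — cost 10×2 + 6×4 = 44
  Shipping 125, fixed 231 → total 356.
  Any other capacity-feasible assignment to {W1, W2, W3} ships for at least 125.
Total demand is 43 and no other set of sites has combined capacity ≥ 43, so {W1, W2, W3} is the only feasible choice of open sites. Minimum: 356.

356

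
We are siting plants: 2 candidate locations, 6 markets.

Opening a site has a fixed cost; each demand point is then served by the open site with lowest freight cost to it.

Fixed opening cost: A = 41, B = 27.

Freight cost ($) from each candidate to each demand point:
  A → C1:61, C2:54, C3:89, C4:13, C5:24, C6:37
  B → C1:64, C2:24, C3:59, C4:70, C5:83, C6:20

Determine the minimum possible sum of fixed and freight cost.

Open {A, B}: assign each demand point to its cheapest open site.
  C1→A 61, C2→B 24, C3→B 59, C4→A 13, C5→A 24, C6→B 20
  freight cost 201, fixed 68 → total 269.
Compare {A}: freight cost 278 + fixed 41 = 319.
Compare {B}: freight cost 320 + fixed 27 = 347.

269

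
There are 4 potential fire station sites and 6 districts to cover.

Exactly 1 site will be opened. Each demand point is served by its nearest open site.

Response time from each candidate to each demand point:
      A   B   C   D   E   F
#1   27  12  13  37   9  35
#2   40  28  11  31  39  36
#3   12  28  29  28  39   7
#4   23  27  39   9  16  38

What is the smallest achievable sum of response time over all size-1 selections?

Open {#1}.
  A→#1 27, B→#1 12, C→#1 13, D→#1 37, E→#1 9, F→#1 35  ⇒ total 133.
Compare {#3}: total 143.
Compare {#4}: total 152.
No size-1 selection does better; minimum is 133.

133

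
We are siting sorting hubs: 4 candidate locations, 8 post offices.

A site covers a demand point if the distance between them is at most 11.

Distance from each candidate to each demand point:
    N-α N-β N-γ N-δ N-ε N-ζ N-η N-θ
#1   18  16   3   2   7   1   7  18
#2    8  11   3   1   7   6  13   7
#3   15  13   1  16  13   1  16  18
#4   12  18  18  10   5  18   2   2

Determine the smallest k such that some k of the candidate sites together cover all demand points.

Coverage sets (demand points within 11 of each site):
  #1: {N-γ, N-δ, N-ε, N-ζ, N-η}
  #2: {N-α, N-β, N-γ, N-δ, N-ε, N-ζ, N-θ}
  #3: {N-γ, N-ζ}
  #4: {N-δ, N-ε, N-η, N-θ}
No single site covers all 8 demand points.
But {#1, #2} covers everything, so the minimum is 2.

2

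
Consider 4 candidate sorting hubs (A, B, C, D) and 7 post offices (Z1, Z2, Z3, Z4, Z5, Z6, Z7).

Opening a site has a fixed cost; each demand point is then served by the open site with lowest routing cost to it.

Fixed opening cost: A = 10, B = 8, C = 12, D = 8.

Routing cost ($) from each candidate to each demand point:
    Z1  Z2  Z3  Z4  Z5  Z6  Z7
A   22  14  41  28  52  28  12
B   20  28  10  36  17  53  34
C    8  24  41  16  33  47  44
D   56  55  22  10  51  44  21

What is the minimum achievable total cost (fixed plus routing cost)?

Open {A, B, C}: assign each demand point to its cheapest open site.
  Z1→C 8, Z2→A 14, Z3→B 10, Z4→C 16, Z5→B 17, Z6→A 28, Z7→A 12
  routing cost 105, fixed 30 → total 135.
Compare {A, B, D}: routing cost 111 + fixed 26 = 137.
Compare {A, B, C, D}: routing cost 99 + fixed 38 = 137.
Compare {A, B}: routing cost 129 + fixed 18 = 147.
All other subsets cost ≥ 137. Minimum total cost: 135.

135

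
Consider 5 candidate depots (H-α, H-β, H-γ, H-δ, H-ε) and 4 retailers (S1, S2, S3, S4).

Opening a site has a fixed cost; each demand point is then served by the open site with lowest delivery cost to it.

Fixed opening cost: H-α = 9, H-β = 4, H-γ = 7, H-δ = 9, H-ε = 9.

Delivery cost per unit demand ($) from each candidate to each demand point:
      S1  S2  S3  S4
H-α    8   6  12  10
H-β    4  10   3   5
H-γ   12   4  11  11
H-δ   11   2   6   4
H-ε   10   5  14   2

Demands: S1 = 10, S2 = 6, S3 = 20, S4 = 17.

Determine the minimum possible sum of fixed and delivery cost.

168

Open {H-β, H-δ, H-ε}: assign each demand point to its cheapest open site.
  S1→H-β 10×4=40, S2→H-δ 6×2=12, S3→H-β 20×3=60, S4→H-ε 17×2=34
  delivery cost 146, fixed 22 → total 168.
Compare {H-β, H-γ, H-δ, H-ε}: delivery cost 146 + fixed 29 = 175.
Compare {H-β, H-ε}: delivery cost 164 + fixed 13 = 177.
Compare {H-α, H-β, H-δ, H-ε}: delivery cost 146 + fixed 31 = 177.
All other subsets cost ≥ 175. Minimum total cost: 168.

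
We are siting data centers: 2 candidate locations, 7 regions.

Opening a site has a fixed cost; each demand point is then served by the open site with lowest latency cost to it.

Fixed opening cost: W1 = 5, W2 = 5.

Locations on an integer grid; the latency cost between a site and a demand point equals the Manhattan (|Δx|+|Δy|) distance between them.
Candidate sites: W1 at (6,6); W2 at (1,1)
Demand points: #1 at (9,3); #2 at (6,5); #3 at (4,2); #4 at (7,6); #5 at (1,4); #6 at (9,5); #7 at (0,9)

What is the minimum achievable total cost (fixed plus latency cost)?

38

Open {W1, W2}: assign each demand point to its cheapest open site.
  #1→W1 6, #2→W1 1, #3→W2 4, #4→W1 1, #5→W2 3, #6→W1 4, #7→W1 9
  latency cost 28, fixed 10 → total 38.
Compare {W1}: latency cost 34 + fixed 5 = 39.
Compare {W2}: latency cost 58 + fixed 5 = 63.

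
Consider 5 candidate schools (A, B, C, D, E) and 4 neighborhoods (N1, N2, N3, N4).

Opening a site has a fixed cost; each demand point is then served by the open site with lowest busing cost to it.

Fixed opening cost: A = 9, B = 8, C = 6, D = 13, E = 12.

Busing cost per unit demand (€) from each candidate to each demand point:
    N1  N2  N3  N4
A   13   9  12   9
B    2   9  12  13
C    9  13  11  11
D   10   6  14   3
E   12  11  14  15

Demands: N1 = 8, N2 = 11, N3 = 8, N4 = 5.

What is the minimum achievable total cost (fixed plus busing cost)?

Open {B, C, D}: assign each demand point to its cheapest open site.
  N1→B 8×2=16, N2→D 11×6=66, N3→C 8×11=88, N4→D 5×3=15
  busing cost 185, fixed 27 → total 212.
Compare {B, D}: busing cost 193 + fixed 21 = 214.
Compare {A, B, C, D}: busing cost 185 + fixed 36 = 221.
Compare {A, B, D}: busing cost 193 + fixed 30 = 223.
All other subsets cost ≥ 214. Minimum total cost: 212.

212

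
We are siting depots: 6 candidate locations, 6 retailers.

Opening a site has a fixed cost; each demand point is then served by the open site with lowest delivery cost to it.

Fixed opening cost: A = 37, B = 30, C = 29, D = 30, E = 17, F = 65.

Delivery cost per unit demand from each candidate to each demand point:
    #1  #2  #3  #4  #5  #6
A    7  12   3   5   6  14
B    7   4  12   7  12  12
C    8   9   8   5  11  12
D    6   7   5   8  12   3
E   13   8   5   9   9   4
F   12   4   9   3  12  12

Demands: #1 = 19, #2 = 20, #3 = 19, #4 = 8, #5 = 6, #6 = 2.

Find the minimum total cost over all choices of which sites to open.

430

Open {A, B, D}: assign each demand point to its cheapest open site.
  #1→D 19×6=114, #2→B 20×4=80, #3→A 19×3=57, #4→A 8×5=40, #5→A 6×6=36, #6→D 2×3=6
  delivery cost 333, fixed 97 → total 430.
Compare {A, B}: delivery cost 370 + fixed 67 = 437.
Compare {A, B, E}: delivery cost 354 + fixed 84 = 438.
Compare {A, B, D, E}: delivery cost 333 + fixed 114 = 447.
All other subsets cost ≥ 437. Minimum total cost: 430.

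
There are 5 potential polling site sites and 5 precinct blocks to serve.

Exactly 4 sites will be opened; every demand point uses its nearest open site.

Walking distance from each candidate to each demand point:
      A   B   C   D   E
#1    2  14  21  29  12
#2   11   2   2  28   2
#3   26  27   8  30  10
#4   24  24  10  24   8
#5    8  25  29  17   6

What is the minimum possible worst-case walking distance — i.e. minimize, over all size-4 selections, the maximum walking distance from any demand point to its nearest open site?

Open {#1, #2, #3, #5}.
  Farthest demand point is D at walking distance 17 (to #5); all others are ≤ 17.
With {#1, #2, #4, #5} the worst case is 17.
With {#1, #3, #4, #5} the worst case is 17.
No size-4 selection achieves below 17.

17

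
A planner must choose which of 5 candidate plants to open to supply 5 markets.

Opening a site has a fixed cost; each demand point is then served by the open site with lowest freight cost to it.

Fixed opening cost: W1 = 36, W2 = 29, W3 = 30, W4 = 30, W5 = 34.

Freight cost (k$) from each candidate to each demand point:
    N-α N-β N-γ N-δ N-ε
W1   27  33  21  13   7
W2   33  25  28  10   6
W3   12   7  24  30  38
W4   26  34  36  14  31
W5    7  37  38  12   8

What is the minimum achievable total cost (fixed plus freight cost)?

Open {W2, W3}: assign each demand point to its cheapest open site.
  N-α→W3 12, N-β→W3 7, N-γ→W3 24, N-δ→W2 10, N-ε→W2 6
  freight cost 59, fixed 59 → total 118.
Compare {W3, W5}: freight cost 58 + fixed 64 = 122.
Compare {W1, W3}: freight cost 60 + fixed 66 = 126.
Compare {W2}: freight cost 102 + fixed 29 = 131.
All other subsets cost ≥ 122. Minimum total cost: 118.

118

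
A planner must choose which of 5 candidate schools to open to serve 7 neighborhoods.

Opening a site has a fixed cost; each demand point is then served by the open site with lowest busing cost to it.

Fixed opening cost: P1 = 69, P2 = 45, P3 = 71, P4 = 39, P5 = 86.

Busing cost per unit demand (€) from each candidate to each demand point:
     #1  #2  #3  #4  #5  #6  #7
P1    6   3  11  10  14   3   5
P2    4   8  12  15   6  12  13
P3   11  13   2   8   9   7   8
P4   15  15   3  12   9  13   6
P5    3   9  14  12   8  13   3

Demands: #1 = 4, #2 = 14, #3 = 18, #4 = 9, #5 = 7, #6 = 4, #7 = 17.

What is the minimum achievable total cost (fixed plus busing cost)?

474

Open {P1, P3}: assign each demand point to its cheapest open site.
  #1→P1 4×6=24, #2→P1 14×3=42, #3→P3 18×2=36, #4→P3 9×8=72, #5→P3 7×9=63, #6→P1 4×3=12, #7→P1 17×5=85
  busing cost 334, fixed 140 → total 474.
Compare {P1, P4}: busing cost 370 + fixed 108 = 478.
Compare {P1, P2, P3}: busing cost 305 + fixed 185 = 490.
Compare {P1, P2, P4}: busing cost 341 + fixed 153 = 494.
All other subsets cost ≥ 478. Minimum total cost: 474.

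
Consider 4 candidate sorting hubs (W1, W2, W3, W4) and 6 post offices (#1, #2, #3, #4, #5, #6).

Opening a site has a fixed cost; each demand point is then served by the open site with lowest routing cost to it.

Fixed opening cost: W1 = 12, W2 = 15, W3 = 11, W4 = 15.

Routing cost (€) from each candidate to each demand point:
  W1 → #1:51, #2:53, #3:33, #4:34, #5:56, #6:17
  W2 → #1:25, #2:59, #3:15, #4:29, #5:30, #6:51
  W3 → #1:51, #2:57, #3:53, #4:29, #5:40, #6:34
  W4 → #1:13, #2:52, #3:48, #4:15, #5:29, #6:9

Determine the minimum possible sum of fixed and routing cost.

163

Open {W2, W4}: assign each demand point to its cheapest open site.
  #1→W4 13, #2→W4 52, #3→W2 15, #4→W4 15, #5→W4 29, #6→W4 9
  routing cost 133, fixed 30 → total 163.
Compare {W2, W3, W4}: routing cost 133 + fixed 41 = 174.
Compare {W1, W2, W4}: routing cost 133 + fixed 42 = 175.
Compare {W1, W4}: routing cost 151 + fixed 27 = 178.
All other subsets cost ≥ 174. Minimum total cost: 163.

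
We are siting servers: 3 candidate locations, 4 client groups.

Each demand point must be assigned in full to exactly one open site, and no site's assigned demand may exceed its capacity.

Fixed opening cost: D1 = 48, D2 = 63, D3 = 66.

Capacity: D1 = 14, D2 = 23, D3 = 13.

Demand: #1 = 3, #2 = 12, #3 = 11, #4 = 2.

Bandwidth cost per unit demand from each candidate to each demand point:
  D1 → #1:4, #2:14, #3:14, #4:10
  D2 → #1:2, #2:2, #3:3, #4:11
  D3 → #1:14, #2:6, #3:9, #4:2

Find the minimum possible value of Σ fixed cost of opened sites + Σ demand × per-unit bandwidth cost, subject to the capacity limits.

200

Open {D1, D2}; cheapest assignment that respects the capacities:
  D1 (cap 14, load 5): #1, #4 — cost 3×4 + 2×10 = 32
  D2 (cap 23, load 23): #2, #3 — cost 12×2 + 11×3 = 57
  Shipping 89, fixed 111 → total 200.
  Any other capacity-feasible assignment to {D1, D2} ships for at least 89.
Compare {D2, D3}: its best feasible assignment gives total 232.
Compare {D1, D2, D3}: its best feasible assignment gives total 250.
Every other set of open sites that can feasibly serve all demand totals ≥ 232 even under its best assignment. Minimum: 200.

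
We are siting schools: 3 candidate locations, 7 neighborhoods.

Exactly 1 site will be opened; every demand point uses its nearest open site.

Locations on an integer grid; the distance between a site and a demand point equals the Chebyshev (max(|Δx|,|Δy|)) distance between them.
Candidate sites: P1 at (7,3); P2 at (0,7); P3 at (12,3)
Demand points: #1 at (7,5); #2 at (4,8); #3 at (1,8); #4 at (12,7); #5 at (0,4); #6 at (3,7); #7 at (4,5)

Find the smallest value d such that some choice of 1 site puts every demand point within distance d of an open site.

7

Open {P1}.
  Farthest demand point is #5 at distance 7 (to P1); all others are ≤ 7.
With {P2} the worst case is 12.
With {P3} the worst case is 12.
No size-1 selection achieves below 7.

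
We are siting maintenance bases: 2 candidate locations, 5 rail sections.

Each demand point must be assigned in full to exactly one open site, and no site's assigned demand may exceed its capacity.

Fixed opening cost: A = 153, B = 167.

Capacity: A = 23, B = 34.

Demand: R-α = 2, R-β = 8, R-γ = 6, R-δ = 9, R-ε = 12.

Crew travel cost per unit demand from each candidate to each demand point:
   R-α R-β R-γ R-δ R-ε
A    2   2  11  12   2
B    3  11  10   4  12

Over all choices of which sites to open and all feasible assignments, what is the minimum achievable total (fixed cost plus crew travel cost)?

Open {A, B}; cheapest assignment that respects the capacities:
  A (cap 23, load 22): R-α, R-β, R-ε — cost 2×2 + 8×2 + 12×2 = 44
  B (cap 34, load 15): R-γ, R-δ — cost 6×10 + 9×4 = 96
  Shipping 140, fixed 320 → total 460.
  Any other capacity-feasible assignment to {A, B} ships for at least 140.
Total demand is 37 and no other set of sites has combined capacity ≥ 37, so {A, B} is the only feasible choice of open sites. Minimum: 460.

460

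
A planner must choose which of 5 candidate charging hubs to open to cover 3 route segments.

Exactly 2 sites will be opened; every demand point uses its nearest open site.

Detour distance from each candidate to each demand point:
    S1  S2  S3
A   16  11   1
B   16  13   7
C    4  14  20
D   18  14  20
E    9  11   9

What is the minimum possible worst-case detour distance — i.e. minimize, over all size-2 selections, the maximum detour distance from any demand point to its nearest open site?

Open {A, C}.
  Farthest demand point is S2 at detour distance 11 (to A); all others are ≤ 11.
With {A, E} the worst case is 11.
With {B, E} the worst case is 11.
No size-2 selection achieves below 11.

11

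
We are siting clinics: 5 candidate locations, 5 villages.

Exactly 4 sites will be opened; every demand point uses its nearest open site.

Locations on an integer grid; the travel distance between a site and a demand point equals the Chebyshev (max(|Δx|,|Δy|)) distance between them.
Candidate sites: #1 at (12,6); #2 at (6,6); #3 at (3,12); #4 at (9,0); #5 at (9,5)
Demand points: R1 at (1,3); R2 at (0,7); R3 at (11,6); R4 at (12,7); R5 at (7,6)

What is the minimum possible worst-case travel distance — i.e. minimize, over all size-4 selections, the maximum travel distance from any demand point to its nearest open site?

5

Open {#1, #2, #3, #4}.
  Farthest demand point is R1 at travel distance 5 (to #2); all others are ≤ 5.
With {#1, #2, #3, #5} the worst case is 5.
With {#2, #3, #4, #5} the worst case is 5.
No size-4 selection achieves below 5.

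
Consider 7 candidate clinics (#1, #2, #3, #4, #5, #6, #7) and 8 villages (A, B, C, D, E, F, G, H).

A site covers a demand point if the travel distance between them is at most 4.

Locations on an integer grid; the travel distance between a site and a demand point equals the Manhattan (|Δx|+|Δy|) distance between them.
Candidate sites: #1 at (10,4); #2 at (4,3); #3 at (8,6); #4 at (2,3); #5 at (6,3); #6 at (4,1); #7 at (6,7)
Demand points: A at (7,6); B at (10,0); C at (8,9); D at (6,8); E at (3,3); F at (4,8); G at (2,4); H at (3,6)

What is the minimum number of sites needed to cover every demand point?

3

Coverage sets (demand points within 4 of each site):
  #1: {B}
  #2: {E, G, H}
  #3: {A, C, D}
  #4: {E, G, H}
  #5: {A, E}
  #6: {E}
  #7: {A, C, D, F, H}
No 2 sites suffice: every size-2 union leaves at least one demand point uncovered.
But {#1, #2, #7} covers everything, so the minimum is 3.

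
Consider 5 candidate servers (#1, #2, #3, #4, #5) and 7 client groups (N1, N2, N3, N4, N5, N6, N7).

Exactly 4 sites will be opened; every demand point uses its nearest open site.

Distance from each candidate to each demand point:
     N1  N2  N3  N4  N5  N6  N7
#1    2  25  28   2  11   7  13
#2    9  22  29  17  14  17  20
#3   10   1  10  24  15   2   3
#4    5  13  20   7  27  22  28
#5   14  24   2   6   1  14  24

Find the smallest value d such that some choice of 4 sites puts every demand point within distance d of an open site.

Open {#1, #2, #3, #5}.
  Farthest demand point is N7 at distance 3 (to #3); all others are ≤ 3.
With {#1, #3, #4, #5} the worst case is 3.
With {#2, #3, #4, #5} the worst case is 6.
No size-4 selection achieves below 3.

3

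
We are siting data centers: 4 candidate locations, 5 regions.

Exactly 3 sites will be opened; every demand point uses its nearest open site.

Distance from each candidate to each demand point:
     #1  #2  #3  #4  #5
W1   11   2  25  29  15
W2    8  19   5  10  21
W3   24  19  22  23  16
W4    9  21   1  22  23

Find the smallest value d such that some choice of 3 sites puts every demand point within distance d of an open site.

Open {W1, W2, W3}.
  Farthest demand point is #5 at distance 15 (to W1); all others are ≤ 15.
With {W1, W2, W4} the worst case is 15.
With {W2, W3, W4} the worst case is 19.
No size-3 selection achieves below 15.

15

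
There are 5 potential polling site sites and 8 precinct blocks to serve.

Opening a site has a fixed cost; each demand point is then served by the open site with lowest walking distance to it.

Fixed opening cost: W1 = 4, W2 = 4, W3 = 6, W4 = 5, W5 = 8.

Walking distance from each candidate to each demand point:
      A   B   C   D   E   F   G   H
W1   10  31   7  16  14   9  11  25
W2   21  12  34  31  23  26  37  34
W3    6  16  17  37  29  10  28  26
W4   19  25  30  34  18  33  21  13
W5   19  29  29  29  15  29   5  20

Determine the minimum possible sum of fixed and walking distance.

Open {W1, W2, W4}: assign each demand point to its cheapest open site.
  A→W1 10, B→W2 12, C→W1 7, D→W1 16, E→W1 14, F→W1 9, G→W1 11, H→W4 13
  walking distance 92, fixed 13 → total 105.
Compare {W1, W3, W4}: walking distance 92 + fixed 15 = 107.
Compare {W1, W2, W3, W4}: walking distance 88 + fixed 19 = 107.
Compare {W1, W2, W4, W5}: walking distance 86 + fixed 21 = 107.
All other subsets cost ≥ 107. Minimum total cost: 105.

105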